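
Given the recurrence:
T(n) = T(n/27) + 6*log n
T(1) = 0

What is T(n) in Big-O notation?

Each of the log_27(n) levels adds O(log n). T(n) = O(log^2 n).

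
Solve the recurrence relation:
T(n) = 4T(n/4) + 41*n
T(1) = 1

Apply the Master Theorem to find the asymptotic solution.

a=4, b=4, f(n)=41*n. log_4(4) = 1. Case 2: T(n) = O(n log n).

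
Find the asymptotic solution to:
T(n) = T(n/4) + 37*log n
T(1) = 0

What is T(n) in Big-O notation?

Each of the log_4(n) levels adds O(log n). T(n) = O(log^2 n).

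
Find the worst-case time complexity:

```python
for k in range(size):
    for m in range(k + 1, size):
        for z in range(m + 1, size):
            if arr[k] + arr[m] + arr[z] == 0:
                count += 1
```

Time complexity: O(n^3).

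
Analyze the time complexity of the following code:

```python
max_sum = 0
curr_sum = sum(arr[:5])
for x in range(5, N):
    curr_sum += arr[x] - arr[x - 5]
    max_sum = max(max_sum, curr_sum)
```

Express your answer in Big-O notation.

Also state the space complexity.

Time complexity: O(n).
Space complexity: O(1).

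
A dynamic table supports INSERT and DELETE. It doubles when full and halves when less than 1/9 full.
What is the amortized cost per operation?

Using potential function Phi = |2*num_items - table_size| when load > 1/2, and Phi = table_size/2 - num_items otherwise. The gap of 1/9 vs 1/2 for shrinking prevents thrashing. Both insert and delete have O(1) amortized cost.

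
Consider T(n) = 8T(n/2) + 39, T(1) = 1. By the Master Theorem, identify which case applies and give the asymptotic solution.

a=8, b=2, f(n)=39.
log_2(8) = 3 > 0.
Since f(n) = O(n^0) is polynomially smaller than n^3, Case 1 applies.
T(n) = Theta(n^3).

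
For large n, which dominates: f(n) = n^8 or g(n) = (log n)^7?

f(n) = n^8 grows faster: any positive polynomial dominates any polylog.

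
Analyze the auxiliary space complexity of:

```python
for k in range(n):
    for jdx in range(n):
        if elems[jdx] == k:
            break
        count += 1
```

Space complexity: O(1).
Only a constant amount of auxiliary storage is used; nothing grows with n.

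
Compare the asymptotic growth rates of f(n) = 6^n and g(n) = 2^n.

f(n) = 6^n grows faster: (6/2)^n -> infinity since 6/2 > 1.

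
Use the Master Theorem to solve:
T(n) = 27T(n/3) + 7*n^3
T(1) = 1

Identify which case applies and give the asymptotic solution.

a=27, b=3, f(n)=7*n^3.
log_3(27) = 3, so n^(log_b(a)) = n^3.
f(n) = Theta(n^3), so Case 2 applies.
T(n) = Theta(n^3 log n).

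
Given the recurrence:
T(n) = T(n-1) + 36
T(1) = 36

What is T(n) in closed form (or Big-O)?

Unrolling: T(n) = T(n-1) + 36 = T(n-2) + 2*36 = ... = T(1) + (n-1)*36 = 36 + (n-1)*36 = 36n.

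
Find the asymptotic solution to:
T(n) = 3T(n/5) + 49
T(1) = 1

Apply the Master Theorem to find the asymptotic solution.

a=3, b=5, f(n)=49. log_5(3) = 0.6826. Case 1 of Master Theorem: T(n) = O(n^0.6826).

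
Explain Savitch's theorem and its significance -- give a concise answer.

Savitch's theorem states that NSPACE(f(n)) is contained in DSPACE(f(n)^2) for f(n) >= log n. In particular, NPSPACE = PSPACE, meaning nondeterminism does not significantly help for space-bounded computation. This contrasts with time, where we do not know if P = NP.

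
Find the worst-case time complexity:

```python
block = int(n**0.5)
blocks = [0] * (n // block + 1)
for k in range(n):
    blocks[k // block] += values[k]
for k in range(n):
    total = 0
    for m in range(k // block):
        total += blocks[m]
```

Time complexity: O(n * sqrt(n)).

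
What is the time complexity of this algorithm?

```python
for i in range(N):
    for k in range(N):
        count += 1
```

Time complexity: O(n^2).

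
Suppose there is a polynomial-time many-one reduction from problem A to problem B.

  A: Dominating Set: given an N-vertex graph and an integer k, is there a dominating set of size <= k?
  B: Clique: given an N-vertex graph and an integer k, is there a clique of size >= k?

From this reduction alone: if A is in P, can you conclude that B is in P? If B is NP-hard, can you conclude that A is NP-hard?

A poly-time reduction A <=_p B transfers tractability DOWN (B easy => A easy) and hardness UP (A hard => B hard), not the reverse.
From A in P, the reduction alone does NOT give B in P: any problem in P trivially reduces to SAT, yet SAT is not known to be in P.
From B NP-hard, the reduction alone does NOT give A NP-hard: again, easy problems reduce to hard ones.
(Here in fact A is NP-complete and B is NP-complete.)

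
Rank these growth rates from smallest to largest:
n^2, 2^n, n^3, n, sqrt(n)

Ordered by growth rate: sqrt(n) < n < n^2 < n^3 < 2^n.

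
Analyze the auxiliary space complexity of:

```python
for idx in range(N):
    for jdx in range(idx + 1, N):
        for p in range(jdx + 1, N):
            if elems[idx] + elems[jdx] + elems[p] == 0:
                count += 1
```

Space complexity: O(1).
Only a constant amount of auxiliary storage is used; nothing grows with n.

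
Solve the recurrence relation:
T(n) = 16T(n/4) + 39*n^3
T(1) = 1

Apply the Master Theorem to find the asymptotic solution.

a=16, b=4, f(n)=39*n^3. log_4(16) = 2 < 3. Case 3: T(n) = O(n^3).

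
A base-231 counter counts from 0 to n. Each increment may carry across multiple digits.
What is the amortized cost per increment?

Digit at position i changes every 231^i increments. Total digit changes over n increments: n * 231/(231-1) = O(n). Amortized: O(1).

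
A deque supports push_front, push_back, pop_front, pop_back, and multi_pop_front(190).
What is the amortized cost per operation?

Assign 2 credits to each push operation. A pop uses 1 saved credit. multi_pop_front(190) uses up to 190 saved credits from previous pushes. Credits never go negative. Amortized cost is O(1).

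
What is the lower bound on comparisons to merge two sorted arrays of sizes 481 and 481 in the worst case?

Adversary: with |481 - 481| <= 1 the inputs can be fully interleaved so that every adjacent pair in the merged output comes from different arrays. Then each of the 961 adjacent pairs must be directly compared, or the algorithm cannot determine their relative order. Standard merge meets this bound.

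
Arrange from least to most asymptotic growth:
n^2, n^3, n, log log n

Ordered by growth rate: log log n < n < n^2 < n^3.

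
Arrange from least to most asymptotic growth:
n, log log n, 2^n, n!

Ordered by growth rate: log log n < n < 2^n < n!.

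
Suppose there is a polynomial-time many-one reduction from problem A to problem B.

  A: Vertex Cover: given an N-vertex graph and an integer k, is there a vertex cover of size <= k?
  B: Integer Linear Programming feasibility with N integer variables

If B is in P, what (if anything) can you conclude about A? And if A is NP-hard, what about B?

A poly-time reduction A <=_p B means any A-instance can be transformed to a B-instance in poly time.
If B is in P: compose the reduction with B's poly-time algorithm to solve A in poly time, so A is in P.
If A is NP-hard: every NP problem reduces to A, which reduces to B; composing reductions, every NP problem reduces to B, so B is NP-hard.
(Here in fact A is NP-complete and B is NP-complete.)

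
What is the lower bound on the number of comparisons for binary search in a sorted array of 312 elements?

With 312 possible positions, we need at least ceil(log_2(312)) = 9 comparisons. Each comparison splits the remaining candidates by at most half.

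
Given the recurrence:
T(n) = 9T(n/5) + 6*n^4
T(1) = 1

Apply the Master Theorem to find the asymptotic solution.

a=9, b=5, f(n)=6*n^4. log_5(9) = 1.365 < 4. Case 3: T(n) = O(n^4).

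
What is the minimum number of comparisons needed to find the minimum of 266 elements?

Finding the minimum requires 265 comparisons, identical reasoning to finding the maximum. Each comparison eliminates one candidate.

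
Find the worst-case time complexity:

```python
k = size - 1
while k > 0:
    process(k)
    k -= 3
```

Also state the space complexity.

Time complexity: O(n).
Space complexity: O(1).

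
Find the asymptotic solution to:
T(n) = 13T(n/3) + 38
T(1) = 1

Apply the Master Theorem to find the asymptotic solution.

a=13, b=3, f(n)=38. log_3(13) = 2.335. Case 1 of Master Theorem: T(n) = O(n^2.335).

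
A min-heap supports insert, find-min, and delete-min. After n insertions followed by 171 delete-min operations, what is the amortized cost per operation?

Insert takes O(log n) worst case. Delete-min takes O(log n). Over a sequence of n inserts and 171 delete-mins, total cost is O((n + 171) log n). Amortized per operation: O(log n).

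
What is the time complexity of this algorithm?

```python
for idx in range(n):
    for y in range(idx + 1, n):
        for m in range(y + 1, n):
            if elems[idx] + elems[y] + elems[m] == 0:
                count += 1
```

Time complexity: O(n^3).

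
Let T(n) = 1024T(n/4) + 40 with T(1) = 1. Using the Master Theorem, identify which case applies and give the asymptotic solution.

a=1024, b=4, f(n)=40.
log_4(1024) = 5 > 0.
Since f(n) = O(n^0) is polynomially smaller than n^5, Case 1 applies.
T(n) = Theta(n^5).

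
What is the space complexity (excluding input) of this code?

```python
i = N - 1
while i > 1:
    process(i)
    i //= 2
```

Space complexity: O(1).
Only a constant amount of auxiliary storage is used; nothing grows with n.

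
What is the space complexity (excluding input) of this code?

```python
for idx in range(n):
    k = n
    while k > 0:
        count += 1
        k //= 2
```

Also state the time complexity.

Space complexity: O(1).
Only a constant amount of auxiliary storage is used; nothing grows with n.
Time complexity: O(n log n).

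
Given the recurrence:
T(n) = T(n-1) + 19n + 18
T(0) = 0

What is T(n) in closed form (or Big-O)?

Dominant term in sum is 19*sum(i, i=1..n) = 19*n*(n+1)/2 = O(n^2).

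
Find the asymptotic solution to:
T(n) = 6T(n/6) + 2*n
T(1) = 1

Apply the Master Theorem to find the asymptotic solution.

a=6, b=6, f(n)=2*n. log_6(6) = 1. Case 2: T(n) = O(n log n).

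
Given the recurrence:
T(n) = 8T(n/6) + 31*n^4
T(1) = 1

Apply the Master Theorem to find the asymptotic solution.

a=8, b=6, f(n)=31*n^4. log_6(8) = 1.161 < 4. Case 3: T(n) = O(n^4).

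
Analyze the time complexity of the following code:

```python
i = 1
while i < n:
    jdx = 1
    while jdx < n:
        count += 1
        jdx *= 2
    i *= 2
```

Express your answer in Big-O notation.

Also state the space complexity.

Time complexity: O(log^2 n).
Space complexity: O(1).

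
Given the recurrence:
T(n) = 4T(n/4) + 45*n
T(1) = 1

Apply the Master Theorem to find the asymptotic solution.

a=4, b=4, f(n)=45*n. log_4(4) = 1. Case 2: T(n) = O(n log n).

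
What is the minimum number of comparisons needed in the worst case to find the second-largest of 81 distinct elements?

Lower bound: finding the max needs 81-1 comparisons. By the adversary weight-doubling argument, the max must personally win >= ceil(log_2(81)) = 7 comparisons; the 2nd-largest is among those 7 losers, needing 7-1 more comparisons. Total >= 81-1 + 7-1 = 86. A balanced knockout tournament achieves this.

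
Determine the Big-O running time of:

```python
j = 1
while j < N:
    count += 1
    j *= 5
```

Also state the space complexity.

Time complexity: O(log n).
Space complexity: O(1).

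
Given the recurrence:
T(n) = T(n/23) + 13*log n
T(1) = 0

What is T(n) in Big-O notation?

Each of the log_23(n) levels adds O(log n). T(n) = O(log^2 n).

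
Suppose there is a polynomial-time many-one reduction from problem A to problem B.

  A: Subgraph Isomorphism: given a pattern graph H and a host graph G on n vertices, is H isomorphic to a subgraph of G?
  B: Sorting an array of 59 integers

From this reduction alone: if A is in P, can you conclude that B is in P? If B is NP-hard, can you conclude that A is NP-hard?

A poly-time reduction A <=_p B transfers tractability DOWN (B easy => A easy) and hardness UP (A hard => B hard), not the reverse.
From A in P, the reduction alone does NOT give B in P: any problem in P trivially reduces to SAT, yet SAT is not known to be in P.
From B NP-hard, the reduction alone does NOT give A NP-hard: again, easy problems reduce to hard ones.
(Here in fact A is NP-complete and B is in P, so no such reduction is known -- its existence would imply P = NP; the analysis concerns only what the assumed reduction would or would not let you conclude.)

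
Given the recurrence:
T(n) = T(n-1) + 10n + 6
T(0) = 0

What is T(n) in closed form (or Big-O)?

Dominant term in sum is 10*sum(i, i=1..n) = 10*n*(n+1)/2 = O(n^2).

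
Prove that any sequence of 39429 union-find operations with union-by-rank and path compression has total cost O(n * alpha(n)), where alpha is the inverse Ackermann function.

Using Tarjan's analysis with rank-based potential function. Union-by-rank keeps tree height O(log n). Path compression flattens paths during find. For n = 39429 operations, total cost is O(n * alpha(n)), effectively O(n) since alpha grows incredibly slowly.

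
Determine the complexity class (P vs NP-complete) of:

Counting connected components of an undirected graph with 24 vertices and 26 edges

This problem is in P: BFS/DFS visits each vertex and edge once: O(V+E).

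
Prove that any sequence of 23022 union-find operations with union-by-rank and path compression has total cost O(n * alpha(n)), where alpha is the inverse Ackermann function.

Using Tarjan's analysis with rank-based potential function. Union-by-rank keeps tree height O(log n). Path compression flattens paths during find. For n = 23022 operations, total cost is O(n * alpha(n)), effectively O(n) since alpha grows incredibly slowly.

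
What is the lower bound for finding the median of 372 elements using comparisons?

To find the median of 372 elements, every element must be compared at least once, so the lower bound is Omega(n). The BFPRT algorithm achieves O(n), making this tight.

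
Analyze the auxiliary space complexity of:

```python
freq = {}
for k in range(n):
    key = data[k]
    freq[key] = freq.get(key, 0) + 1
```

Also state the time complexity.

Space complexity: O(n).
Auxiliary storage grows linearly with the input size n in the worst case.
Time complexity: O(n).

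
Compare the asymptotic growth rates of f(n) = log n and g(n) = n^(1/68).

g(n) = n^(1/68) grows faster: any positive power of n dominates log n.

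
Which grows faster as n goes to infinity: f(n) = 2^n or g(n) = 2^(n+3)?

f(n) = 2^n and g(n) = 2^(n+3) are Theta of each other: 2^(n+3) = 2^3 * 2^n = Theta(2^n).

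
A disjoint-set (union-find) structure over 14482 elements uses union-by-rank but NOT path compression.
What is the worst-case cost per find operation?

Union-by-rank alone keeps every tree's height <= log_2(14482) ~= 13.8. Each find traverses from a node to its root, costing O(height) = O(log n). Without path compression this bound is tight.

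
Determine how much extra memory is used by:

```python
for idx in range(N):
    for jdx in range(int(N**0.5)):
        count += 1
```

Space complexity: O(1).
Only a constant amount of auxiliary storage is used; nothing grows with n.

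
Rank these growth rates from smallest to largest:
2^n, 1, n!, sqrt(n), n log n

Ordered by growth rate: 1 < sqrt(n) < n log n < 2^n < n!.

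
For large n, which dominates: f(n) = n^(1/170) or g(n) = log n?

f(n) = n^(1/170) grows faster: any positive power of n dominates log n.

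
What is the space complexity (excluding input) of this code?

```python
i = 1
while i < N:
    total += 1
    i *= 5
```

Space complexity: O(1).
Only a constant amount of auxiliary storage is used; nothing grows with n.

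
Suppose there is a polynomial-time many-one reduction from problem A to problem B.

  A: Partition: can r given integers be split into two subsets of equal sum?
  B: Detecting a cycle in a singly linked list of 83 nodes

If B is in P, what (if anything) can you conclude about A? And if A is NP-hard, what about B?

A poly-time reduction A <=_p B means any A-instance can be transformed to a B-instance in poly time.
If B is in P: compose the reduction with B's poly-time algorithm to solve A in poly time, so A is in P.
If A is NP-hard: every NP problem reduces to A, which reduces to B; composing reductions, every NP problem reduces to B, so B is NP-hard.
(Here in fact A is NP-complete and B is in P, so no such reduction is known -- its existence would imply P = NP; the analysis concerns only what the assumed reduction would or would not let you conclude.)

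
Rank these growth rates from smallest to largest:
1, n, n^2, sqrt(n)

Ordered by growth rate: 1 < sqrt(n) < n < n^2.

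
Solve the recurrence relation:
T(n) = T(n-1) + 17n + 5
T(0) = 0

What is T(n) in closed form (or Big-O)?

Dominant term in sum is 17*sum(i, i=1..n) = 17*n*(n+1)/2 = O(n^2).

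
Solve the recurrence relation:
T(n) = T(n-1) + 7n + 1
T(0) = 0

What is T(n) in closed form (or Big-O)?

Dominant term in sum is 7*sum(i, i=1..n) = 7*n*(n+1)/2 = O(n^2).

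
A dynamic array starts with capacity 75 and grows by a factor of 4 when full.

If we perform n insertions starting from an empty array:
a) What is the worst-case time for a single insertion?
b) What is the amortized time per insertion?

(a) Worst-case single insertion: O(n) -- when the array is full at capacity c, the resize copies all c elements, and c can be Theta(n).
(b) Resizes happen at sizes 75, 300, 1200, ... Total copy cost for n insertions: 75 + 300 + ... = O(n) (geometric series with ratio 1/4). Amortized cost per insertion: O(n)/n = O(1).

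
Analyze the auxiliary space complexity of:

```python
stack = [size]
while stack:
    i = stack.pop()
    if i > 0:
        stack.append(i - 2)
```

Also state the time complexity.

Space complexity: O(1).
Only a constant amount of auxiliary storage is used; nothing grows with n.
Time complexity: O(n).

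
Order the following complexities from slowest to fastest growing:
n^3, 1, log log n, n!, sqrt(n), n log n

Ordered by growth rate: 1 < log log n < sqrt(n) < n log n < n^3 < n!.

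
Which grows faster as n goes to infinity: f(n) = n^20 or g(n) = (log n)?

f(n) = n^20 grows faster: any positive polynomial dominates any polylog.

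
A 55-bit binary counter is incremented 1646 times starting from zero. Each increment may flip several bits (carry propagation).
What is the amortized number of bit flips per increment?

Bit i flips on every 2^i-th increment, so over 1646 increments bit i flips floor(1646/2^i) times. Summing over i: total flips < 2 * 1646. Amortized: < 2 = O(1) per increment.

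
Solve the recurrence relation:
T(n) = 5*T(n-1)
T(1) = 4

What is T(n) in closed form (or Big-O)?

Each step multiplies by 5. T(n) = T(1)*5^(n-1) = 4*5^(n-1).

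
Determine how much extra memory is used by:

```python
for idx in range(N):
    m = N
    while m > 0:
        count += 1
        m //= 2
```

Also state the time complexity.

Space complexity: O(1).
Only a constant amount of auxiliary storage is used; nothing grows with n.
Time complexity: O(n log n).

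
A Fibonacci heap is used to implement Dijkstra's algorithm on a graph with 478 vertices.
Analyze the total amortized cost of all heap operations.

Dijkstra performs 478 insert, 478 extract-min, and at most E decrease-key operations. With Fibonacci heap: insert O(1) amortized, extract-min O(log n) amortized, decrease-key O(1) amortized. Total with n = 478: O(n * 1 + n * log n + E * 1) = O(n log n + E).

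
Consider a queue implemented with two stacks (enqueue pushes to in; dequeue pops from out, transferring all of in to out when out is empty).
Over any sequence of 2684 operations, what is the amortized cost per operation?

Each element is pushed to in once, popped once, pushed to out once, and popped once: 4 unit operations over its lifetime. Over 2684 operations the total work is O(2684). Amortized O(1) per enqueue/dequeue.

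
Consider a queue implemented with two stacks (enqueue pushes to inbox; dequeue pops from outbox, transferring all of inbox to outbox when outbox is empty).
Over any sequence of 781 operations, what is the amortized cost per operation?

Each element is pushed to inbox once, popped once, pushed to outbox once, and popped once: 4 unit operations over its lifetime. Over 781 operations the total work is O(781). Amortized O(1) per enqueue/dequeue.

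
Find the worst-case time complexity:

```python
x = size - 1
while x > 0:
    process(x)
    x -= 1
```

Time complexity: O(n).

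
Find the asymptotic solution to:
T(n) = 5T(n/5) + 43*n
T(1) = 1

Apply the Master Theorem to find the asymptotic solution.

a=5, b=5, f(n)=43*n. log_5(5) = 1. Case 2: T(n) = O(n log n).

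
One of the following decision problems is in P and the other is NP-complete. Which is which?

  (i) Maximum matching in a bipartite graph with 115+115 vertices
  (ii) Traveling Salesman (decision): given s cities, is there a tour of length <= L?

(i) is P: Hopcroft-Karp runs in O(E sqrt(V)).
(ii) is NP-complete: reduces from Hamiltonian Cycle.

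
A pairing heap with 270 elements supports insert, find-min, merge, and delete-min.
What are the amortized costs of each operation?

Pairing heaps are self-adjusting heap-ordered trees. Insert and merge link two roots: O(1). Find-min reads the root: O(1). Delete-min removes the root, then pairs children in two passes; amortized cost is O(log 270) = O(log n).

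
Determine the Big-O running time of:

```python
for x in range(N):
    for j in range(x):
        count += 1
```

Time complexity: O(n^2).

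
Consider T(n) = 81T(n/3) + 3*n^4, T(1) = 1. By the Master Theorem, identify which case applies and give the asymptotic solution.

a=81, b=3, f(n)=3*n^4.
log_3(81) = 4, so n^(log_b(a)) = n^4.
f(n) = Theta(n^4), so Case 2 applies.
T(n) = Theta(n^4 log n).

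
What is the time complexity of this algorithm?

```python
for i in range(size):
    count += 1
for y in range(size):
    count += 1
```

Time complexity: O(n).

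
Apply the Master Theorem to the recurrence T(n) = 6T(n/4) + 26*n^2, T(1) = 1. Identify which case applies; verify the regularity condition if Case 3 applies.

a=6, b=4, f(n)=26*n^2.
log_4(6) = 1.292 < 2.
f(n) = Omega(n^(1.292+epsilon)) for some epsilon > 0, so Case 3 is the candidate.
Regularity: a*f(n/b) = 6*26*(n/4)^2 = (6/16)*26*n^2 <= c*f(n) with c = 6/16 < 1. Satisfied.
Case 3: T(n) = Theta(n^2).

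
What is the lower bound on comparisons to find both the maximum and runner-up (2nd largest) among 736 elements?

Lower bound: finding the max needs 736-1 comparisons. By an adversary weight-doubling argument, the maximum element must personally win at least ceil(log_2(736)) = 10 comparisons in any correct algorithm. The 2nd largest is among those 10 direct losers, and distinguishing it requires 10-1 more comparisons. Total >= 736-1 + 10-1 = 744. A balanced tournament achieves this bound exactly.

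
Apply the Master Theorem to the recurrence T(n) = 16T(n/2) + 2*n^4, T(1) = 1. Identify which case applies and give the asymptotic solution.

a=16, b=2, f(n)=2*n^4.
log_2(16) = 4, so n^(log_b(a)) = n^4.
f(n) = Theta(n^4), so Case 2 applies.
T(n) = Theta(n^4 log n).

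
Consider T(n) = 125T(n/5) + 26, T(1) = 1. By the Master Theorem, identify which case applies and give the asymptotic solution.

a=125, b=5, f(n)=26.
log_5(125) = 3 > 0.
Since f(n) = O(n^0) is polynomially smaller than n^3, Case 1 applies.
T(n) = Theta(n^3).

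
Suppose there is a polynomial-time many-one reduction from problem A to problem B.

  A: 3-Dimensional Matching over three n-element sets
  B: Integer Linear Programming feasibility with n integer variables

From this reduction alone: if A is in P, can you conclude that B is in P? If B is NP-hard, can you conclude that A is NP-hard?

A poly-time reduction A <=_p B transfers tractability DOWN (B easy => A easy) and hardness UP (A hard => B hard), not the reverse.
From A in P, the reduction alone does NOT give B in P: any problem in P trivially reduces to SAT, yet SAT is not known to be in P.
From B NP-hard, the reduction alone does NOT give A NP-hard: again, easy problems reduce to hard ones.
(Here in fact A is NP-complete and B is NP-complete.)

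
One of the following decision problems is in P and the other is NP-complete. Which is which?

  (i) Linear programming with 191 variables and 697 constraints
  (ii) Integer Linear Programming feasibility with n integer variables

(i) is P: the ellipsoid and interior-point methods run in polynomial time.
(ii) is NP-complete: ILP feasibility is NP-complete (LP relaxation is in P).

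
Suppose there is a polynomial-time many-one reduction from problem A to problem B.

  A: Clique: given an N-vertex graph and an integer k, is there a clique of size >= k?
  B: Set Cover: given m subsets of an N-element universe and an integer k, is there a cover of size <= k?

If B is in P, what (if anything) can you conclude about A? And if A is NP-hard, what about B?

A poly-time reduction A <=_p B means any A-instance can be transformed to a B-instance in poly time.
If B is in P: compose the reduction with B's poly-time algorithm to solve A in poly time, so A is in P.
If A is NP-hard: every NP problem reduces to A, which reduces to B; composing reductions, every NP problem reduces to B, so B is NP-hard.
(Here in fact A is NP-complete and B is NP-complete.)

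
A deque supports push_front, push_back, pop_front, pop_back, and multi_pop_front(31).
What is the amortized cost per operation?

Assign 2 credits to each push operation. A pop uses 1 saved credit. multi_pop_front(31) uses up to 31 saved credits from previous pushes. Credits never go negative. Amortized cost is O(1).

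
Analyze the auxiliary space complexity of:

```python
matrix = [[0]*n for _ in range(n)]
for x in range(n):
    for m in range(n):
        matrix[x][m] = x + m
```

Space complexity: O(n^2).
A 2D structure of size n x n is allocated.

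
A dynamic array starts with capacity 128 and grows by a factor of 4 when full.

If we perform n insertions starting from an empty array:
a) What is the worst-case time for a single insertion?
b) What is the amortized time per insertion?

(a) Worst-case single insertion: O(n) -- when the array is full at capacity c, the resize copies all c elements, and c can be Theta(n).
(b) Resizes happen at sizes 128, 512, 2048, ... Total copy cost for n insertions: 128 + 512 + ... = O(n) (geometric series with ratio 1/4). Amortized cost per insertion: O(n)/n = O(1).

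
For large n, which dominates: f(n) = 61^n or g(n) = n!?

g(n) = n! grows faster: n!/61^n -> infinity by Stirling.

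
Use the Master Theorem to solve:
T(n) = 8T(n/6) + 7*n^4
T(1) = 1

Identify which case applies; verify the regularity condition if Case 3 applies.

a=8, b=6, f(n)=7*n^4.
log_6(8) = 1.161 < 4.
f(n) = Omega(n^(1.161+epsilon)) for some epsilon > 0, so Case 3 is the candidate.
Regularity: a*f(n/b) = 8*7*(n/6)^4 = (8/1296)*7*n^4 <= c*f(n) with c = 8/1296 < 1. Satisfied.
Case 3: T(n) = Theta(n^4).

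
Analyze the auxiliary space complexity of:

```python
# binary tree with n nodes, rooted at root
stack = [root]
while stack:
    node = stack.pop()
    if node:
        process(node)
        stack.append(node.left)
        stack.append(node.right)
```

Space complexity: O(n).
Auxiliary storage grows linearly with the input size n in the worst case.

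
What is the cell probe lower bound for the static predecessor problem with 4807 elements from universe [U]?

The Patrascu-Thorup lower bound shows any data structure on n = 4807 elements using O(n * polylog(n)) space requires Omega(log log U) query time. van Emde Boas trees achieve O(log log U) with O(U) space.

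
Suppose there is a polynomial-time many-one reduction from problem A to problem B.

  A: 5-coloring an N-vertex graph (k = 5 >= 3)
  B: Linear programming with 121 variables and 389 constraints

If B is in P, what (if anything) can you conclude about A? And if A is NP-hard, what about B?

A poly-time reduction A <=_p B means any A-instance can be transformed to a B-instance in poly time.
If B is in P: compose the reduction with B's poly-time algorithm to solve A in poly time, so A is in P.
If A is NP-hard: every NP problem reduces to A, which reduces to B; composing reductions, every NP problem reduces to B, so B is NP-hard.
(Here in fact A is NP-complete and B is in P, so no such reduction is known -- its existence would imply P = NP; the analysis concerns only what the assumed reduction would or would not let you conclude.)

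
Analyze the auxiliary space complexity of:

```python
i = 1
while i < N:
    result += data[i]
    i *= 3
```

Space complexity: O(1).
Only a constant amount of auxiliary storage is used; nothing grows with n.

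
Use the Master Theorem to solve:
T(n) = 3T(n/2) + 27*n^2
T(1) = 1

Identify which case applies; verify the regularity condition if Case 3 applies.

a=3, b=2, f(n)=27*n^2.
log_2(3) = 1.585 < 2.
f(n) = Omega(n^(1.585+epsilon)) for some epsilon > 0, so Case 3 is the candidate.
Regularity: a*f(n/b) = 3*27*(n/2)^2 = (3/4)*27*n^2 <= c*f(n) with c = 3/4 < 1. Satisfied.
Case 3: T(n) = Theta(n^2).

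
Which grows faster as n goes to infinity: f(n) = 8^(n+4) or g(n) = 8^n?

f(n) = 8^(n+4) and g(n) = 8^n are Theta of each other: 8^(n+4) = 8^4 * 8^n = Theta(8^n).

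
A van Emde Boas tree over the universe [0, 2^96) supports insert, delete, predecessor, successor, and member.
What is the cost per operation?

vEB recursively partitions [0, 79228162514264337593543950336) into sqrt(u) clusters of size sqrt(u). Each operation recurses into either one cluster or the summary, never both: T(u) = T(sqrt(u)) + O(1) => T(u) = O(log log u) = O(log 96). This is worst-case, not just amortized.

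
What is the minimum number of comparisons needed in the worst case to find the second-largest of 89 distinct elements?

Lower bound: finding the max needs 89-1 comparisons. By the adversary weight-doubling argument, the max must personally win >= ceil(log_2(89)) = 7 comparisons; the 2nd-largest is among those 7 losers, needing 7-1 more comparisons. Total >= 89-1 + 7-1 = 94. A balanced knockout tournament achieves this.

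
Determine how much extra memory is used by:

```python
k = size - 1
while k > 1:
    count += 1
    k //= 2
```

Space complexity: O(1).
Only a constant amount of auxiliary storage is used; nothing grows with n.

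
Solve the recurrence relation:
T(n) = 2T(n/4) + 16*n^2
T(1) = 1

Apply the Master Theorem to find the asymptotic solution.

a=2, b=4, f(n)=16*n^2. log_4(2) = 0.5 < 2. Case 3: T(n) = O(n^2).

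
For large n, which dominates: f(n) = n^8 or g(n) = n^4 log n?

f(n) = n^8 grows faster: n^8 / (n^4 log n) = n^4/log n -> infinity.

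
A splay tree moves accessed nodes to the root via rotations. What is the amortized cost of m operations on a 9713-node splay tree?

Using a potential function Phi = sum of log(size of subtree) for each node, each splay operation has amortized cost O(log n) where n = 9713. Bad individual operations (O(n)) are offset by decreased potential.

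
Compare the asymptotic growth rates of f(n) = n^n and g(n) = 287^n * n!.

g(n) = 287^n * n! grows faster: by Stirling n! ~ sqrt(2 pi n)(n/e)^n, so 287^n n! / n^n ~ (287/e)^n sqrt(2 pi n) -> infinity since 287/e > 1.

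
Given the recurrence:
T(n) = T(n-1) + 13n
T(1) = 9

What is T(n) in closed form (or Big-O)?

Unrolling: T(n) = 9 + 13*(2 + 3 + ... + n) = 9 + 13*(n(n+1)/2 - 1) = O(n^2).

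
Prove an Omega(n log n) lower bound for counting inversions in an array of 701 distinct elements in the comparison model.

Decision-tree argument: at any leaf, the comparisons made (with transitivity) must totally order all 701 elements -- otherwise some pair (i,j) is unordered, and an adversary can present two inputs agreeing on every comparison made but with that pair flipped, changing the inversion count by 1, so the leaf's output is wrong on one of them. Hence the tree has >= 701! leaves and height >= log_2(701!) = Omega(n log n). Modified merge sort achieves O(n log n).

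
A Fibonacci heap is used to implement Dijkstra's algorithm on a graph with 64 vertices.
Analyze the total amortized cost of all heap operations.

Dijkstra performs 64 insert, 64 extract-min, and at most E decrease-key operations. With Fibonacci heap: insert O(1) amortized, extract-min O(log n) amortized, decrease-key O(1) amortized. Total with n = 64: O(n * 1 + n * log n + E * 1) = O(n log n + E).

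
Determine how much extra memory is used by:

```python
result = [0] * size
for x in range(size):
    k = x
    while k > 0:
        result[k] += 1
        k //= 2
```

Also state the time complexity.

Space complexity: O(n).
Auxiliary storage grows linearly with the input size n in the worst case.
Time complexity: O(n log n).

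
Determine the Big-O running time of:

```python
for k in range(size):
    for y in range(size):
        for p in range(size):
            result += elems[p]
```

Time complexity: O(n^3).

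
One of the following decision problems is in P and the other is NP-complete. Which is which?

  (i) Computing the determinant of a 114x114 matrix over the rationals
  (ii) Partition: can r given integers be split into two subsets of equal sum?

(i) is P: Gaussian elimination runs in O(n^3).
(ii) is NP-complete: Subset Sum reduces to it (one of Karp's 21 NP-complete problems).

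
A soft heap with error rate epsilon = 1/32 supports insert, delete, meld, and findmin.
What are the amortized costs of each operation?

Soft heaps (Chazelle) allow up to an epsilon = 1/32 fraction of elements to have corrupted (raised) keys. Insert is O(log(1/epsilon)) = O(log 32) amortized -- the structure maintains heap-ordered binary trees of rank bounded by O(log(1/epsilon)). Meld concatenates root lists: O(1) amortized. Delete and findmin are O(1) amortized.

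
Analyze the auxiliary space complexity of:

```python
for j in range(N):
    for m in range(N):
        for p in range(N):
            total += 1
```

Space complexity: O(1).
Only a constant amount of auxiliary storage is used; nothing grows with n.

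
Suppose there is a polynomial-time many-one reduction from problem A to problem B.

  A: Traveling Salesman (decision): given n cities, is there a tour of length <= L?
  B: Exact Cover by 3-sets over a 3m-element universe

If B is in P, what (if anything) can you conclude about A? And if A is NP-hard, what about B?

A poly-time reduction A <=_p B means any A-instance can be transformed to a B-instance in poly time.
If B is in P: compose the reduction with B's poly-time algorithm to solve A in poly time, so A is in P.
If A is NP-hard: every NP problem reduces to A, which reduces to B; composing reductions, every NP problem reduces to B, so B is NP-hard.
(Here in fact A is NP-complete and B is NP-complete.)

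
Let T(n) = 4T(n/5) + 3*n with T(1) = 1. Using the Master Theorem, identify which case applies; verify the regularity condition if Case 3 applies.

a=4, b=5, f(n)=3*n.
log_5(4) = 0.8614 < 1.
f(n) = Omega(n^(0.8614+epsilon)) for some epsilon > 0, so Case 3 is the candidate.
Regularity: a*f(n/b) = 4*3*(n/5)^1 = (4/5)*3*n^1 <= c*f(n) with c = 4/5 < 1. Satisfied.
Case 3: T(n) = Theta(n).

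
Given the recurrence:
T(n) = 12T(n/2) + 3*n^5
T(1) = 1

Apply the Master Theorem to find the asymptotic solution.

a=12, b=2, f(n)=3*n^5. log_2(12) = 3.585 < 5. Case 3: T(n) = O(n^5).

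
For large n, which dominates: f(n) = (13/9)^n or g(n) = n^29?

f(n) = (13/9)^n grows faster: (13/9)^n is exponential with base 13/9 > 1, dominating every polynomial.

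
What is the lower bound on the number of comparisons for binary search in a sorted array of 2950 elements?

With 2950 possible positions, we need at least ceil(log_2(2950)) = 12 comparisons. Each comparison splits the remaining candidates by at most half.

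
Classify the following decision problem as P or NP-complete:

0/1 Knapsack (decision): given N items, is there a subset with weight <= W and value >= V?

This problem is NP-complete: reduces from Subset Sum.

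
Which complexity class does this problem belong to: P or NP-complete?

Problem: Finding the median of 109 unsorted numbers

This problem is in P: linear-time selection (median-of-medians) runs in O(n).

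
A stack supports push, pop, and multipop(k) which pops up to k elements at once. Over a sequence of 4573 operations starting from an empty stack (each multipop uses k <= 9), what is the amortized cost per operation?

Each element is pushed exactly once and popped at most once (whether by pop or as part of a multipop). So the total number of individual pops over the whole sequence is at most the number of pushes, which is at most 4573. Total work <= 2 * 4573, hence O(1) amortized per operation.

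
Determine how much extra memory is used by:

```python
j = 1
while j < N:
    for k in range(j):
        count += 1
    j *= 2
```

Space complexity: O(1).
Only a constant amount of auxiliary storage is used; nothing grows with n.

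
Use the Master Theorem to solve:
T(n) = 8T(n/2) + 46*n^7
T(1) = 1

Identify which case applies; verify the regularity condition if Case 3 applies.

a=8, b=2, f(n)=46*n^7.
log_2(8) = 3 < 7.
f(n) = Omega(n^(3+epsilon)) for some epsilon > 0, so Case 3 is the candidate.
Regularity: a*f(n/b) = 8*46*(n/2)^7 = (8/128)*46*n^7 <= c*f(n) with c = 8/128 < 1. Satisfied.
Case 3: T(n) = Theta(n^7).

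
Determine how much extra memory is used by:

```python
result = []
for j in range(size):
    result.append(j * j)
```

Space complexity: O(n).
Auxiliary storage grows linearly with the input size n in the worst case.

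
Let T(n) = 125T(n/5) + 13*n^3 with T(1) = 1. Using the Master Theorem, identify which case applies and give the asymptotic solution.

a=125, b=5, f(n)=13*n^3.
log_5(125) = 3, so n^(log_b(a)) = n^3.
f(n) = Theta(n^3), so Case 2 applies.
T(n) = Theta(n^3 log n).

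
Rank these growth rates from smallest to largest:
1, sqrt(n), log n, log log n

Ordered by growth rate: 1 < log log n < log n < sqrt(n).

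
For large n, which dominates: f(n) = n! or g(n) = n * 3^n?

f(n) = n! grows faster: by Stirling n! ~ (n/e)^n sqrt(2*pi*n); (n/e)^n eventually dominates n * 3^n.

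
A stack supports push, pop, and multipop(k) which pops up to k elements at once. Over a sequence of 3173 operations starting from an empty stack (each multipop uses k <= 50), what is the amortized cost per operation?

Each element is pushed exactly once and popped at most once (whether by pop or as part of a multipop). So the total number of individual pops over the whole sequence is at most the number of pushes, which is at most 3173. Total work <= 2 * 3173, hence O(1) amortized per operation.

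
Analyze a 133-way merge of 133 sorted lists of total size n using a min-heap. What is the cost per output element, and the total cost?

Maintain a min-heap of size 133 holding the current head of each list. Each output step does one extract-min (O(log 133)) and one insert of that list's next element (O(log 133)). Each of the n elements passes through the heap exactly once, so the total cost is O(n log 133), i.e. O(log 133) per output element.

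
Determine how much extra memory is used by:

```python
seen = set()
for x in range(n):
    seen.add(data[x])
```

Space complexity: O(n).
Auxiliary storage grows linearly with the input size n in the worst case.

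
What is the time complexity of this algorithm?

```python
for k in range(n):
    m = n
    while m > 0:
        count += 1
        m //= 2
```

Time complexity: O(n log n).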